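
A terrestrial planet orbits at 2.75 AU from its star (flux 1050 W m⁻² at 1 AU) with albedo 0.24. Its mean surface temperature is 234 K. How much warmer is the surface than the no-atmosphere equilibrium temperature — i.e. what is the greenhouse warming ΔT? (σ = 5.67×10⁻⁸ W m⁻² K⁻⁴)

ΔT ≈ 87.1 K

S = 1050/2.75² = 138.8 W m⁻².
T_eq = [S(1−A)/(4σ)]^(1/4) = [138.8×0.76/(4×5.67×10⁻⁸)]^(1/4) = 146.9 K.
ΔT = T_surf − T_eq = 234 − 146.9.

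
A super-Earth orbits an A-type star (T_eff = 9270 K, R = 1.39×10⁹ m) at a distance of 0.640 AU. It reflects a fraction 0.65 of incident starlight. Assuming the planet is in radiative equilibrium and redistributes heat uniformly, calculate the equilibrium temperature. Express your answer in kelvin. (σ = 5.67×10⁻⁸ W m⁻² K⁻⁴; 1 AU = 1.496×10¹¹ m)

d = 0.640 AU = 9.57×10¹⁰ m.
L = 4πR_⋆²σT_⋆⁴ = 4π(1.39×10⁹)² × 5.67×10⁻⁸ × (9270)⁴ = 1.02×10²⁸ W.
S = L/(4πd²) = 8.82×10⁴ W m⁻².
Energy balance: absorbed = emitted ⇒ πR²·S(1−A) = 4πR²·σT_eq⁴, so T_eq⁴ = S(1−A)/(4σ).
T_eq = [8.82×10⁴ × 0.35 / (4 × 5.67×10⁻⁸)]^(1/4) = (1.36×10¹¹)^(1/4) = 607 K.

T_eq ≈ 607 K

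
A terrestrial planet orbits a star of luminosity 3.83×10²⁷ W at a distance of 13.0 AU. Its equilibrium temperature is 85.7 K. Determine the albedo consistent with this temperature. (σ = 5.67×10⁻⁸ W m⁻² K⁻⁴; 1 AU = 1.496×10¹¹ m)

d = 13.0 AU = 1.94×10¹² m.
Flux: S = L/(4πd²) = 3.83×10²⁷/(4π×(1.94×10¹²)²) = 80.6 W m⁻².
From T_eq⁴ = S(1−A)/(4σ): 1−A = 4σT_eq⁴/S.
1−A = 4 × 5.67×10⁻⁸ × (85.7)⁴ / 80.6 = 0.152.

A ≈ 0.85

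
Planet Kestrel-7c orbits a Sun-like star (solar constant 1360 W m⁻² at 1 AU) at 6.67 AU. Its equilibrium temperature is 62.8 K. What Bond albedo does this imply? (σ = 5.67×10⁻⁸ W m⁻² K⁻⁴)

Flux at 6.67 AU: S = 1360/6.67² = 30.6 W m⁻².
From T_eq⁴ = S(1−A)/(4σ): 1−A = 4σT_eq⁴/S.
1−A = 4 × 5.67×10⁻⁸ × (62.8)⁴ / 30.6 = 0.115.

A ≈ 0.88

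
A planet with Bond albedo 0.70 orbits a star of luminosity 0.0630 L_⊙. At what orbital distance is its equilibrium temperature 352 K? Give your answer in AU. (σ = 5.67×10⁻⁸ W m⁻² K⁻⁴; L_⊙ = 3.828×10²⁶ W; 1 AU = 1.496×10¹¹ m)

d ≈ 0.0860 AU

L = 0.0630 × 3.828×10²⁶ = 2.41×10²⁵ W.
From T_eq⁴ = L(1−A)/(16πσd²): d = √[L(1−A)/(16πσT_eq⁴)].
d = √[2.41×10²⁵ × 0.30 / (16π × 5.67×10⁻⁸ × (352)⁴)] = 1.29×10¹⁰ m = 0.0860 AU.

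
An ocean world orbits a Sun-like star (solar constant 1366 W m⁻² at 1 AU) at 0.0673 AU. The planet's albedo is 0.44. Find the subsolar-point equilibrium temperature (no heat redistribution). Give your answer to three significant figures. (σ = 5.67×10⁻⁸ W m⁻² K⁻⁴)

Flux at 0.0673 AU: S = 1366/0.0673² = 3.02×10⁵ W m⁻².
At the subsolar point the surface absorbs S(1−A) and emits σT⁴ per unit area — no factor of 4, since only the local patch is in balance.
T = [3.02×10⁵ × 0.56 / 5.67×10⁻⁸]^(1/4) = (2.98×10¹²)^(1/4) = 1310 K.

T_ss ≈ 1310 K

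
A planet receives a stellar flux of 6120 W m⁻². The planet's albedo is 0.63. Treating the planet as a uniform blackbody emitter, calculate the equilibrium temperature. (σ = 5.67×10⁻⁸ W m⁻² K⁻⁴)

T_eq ≈ 316 K

Energy balance: absorbed = emitted ⇒ πR²·S(1−A) = 4πR²·σT_eq⁴, so T_eq⁴ = S(1−A)/(4σ).
T_eq = [6120 × 0.37 / (4 × 5.67×10⁻⁸)]^(1/4) = (9.98×10⁹)^(1/4) = 316 K.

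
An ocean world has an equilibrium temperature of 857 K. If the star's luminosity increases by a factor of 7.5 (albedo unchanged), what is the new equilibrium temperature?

T_eq ∝ L^(1/4) · d^(−1/2).
T′ = 857 × 7.5^(1/4) = 1420 K.

T_eq ≈ 1420 K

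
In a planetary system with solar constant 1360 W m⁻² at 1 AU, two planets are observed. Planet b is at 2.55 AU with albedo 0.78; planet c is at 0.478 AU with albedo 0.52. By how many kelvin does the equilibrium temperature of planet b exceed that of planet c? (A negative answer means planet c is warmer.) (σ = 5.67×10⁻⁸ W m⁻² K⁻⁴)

ΔT ≈ -215.7 K

T_eq = [S₀(1−A)/(4σd²)]^(1/4), so T ∝ (1−A)^(1/4) / √d.
T₁ = [1360×0.22/(4×5.67×10⁻⁸×2.55²)]^(1/4) = 119.35 K.
T₂ = [1360×0.48/(4×5.67×10⁻⁸×0.478²)]^(1/4) = 335.02 K.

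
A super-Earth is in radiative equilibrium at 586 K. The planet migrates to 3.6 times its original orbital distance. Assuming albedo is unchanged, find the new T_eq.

T_eq ∝ L^(1/4) · d^(−1/2).
T′ = 586 / 3.6^(1/2) = 309 K.

T_eq ≈ 309 K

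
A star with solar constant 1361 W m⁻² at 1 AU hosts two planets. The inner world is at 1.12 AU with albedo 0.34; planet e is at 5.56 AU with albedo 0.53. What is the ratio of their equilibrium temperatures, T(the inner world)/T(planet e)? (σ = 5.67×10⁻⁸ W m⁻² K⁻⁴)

T_eq = [S₀(1−A)/(4σd²)]^(1/4), so T ∝ (1−A)^(1/4) / √d.
T₁ = [1361×0.66/(4×5.67×10⁻⁸×1.12²)]^(1/4) = 237.04 K.
T₂ = [1361×0.47/(4×5.67×10⁻⁸×5.56²)]^(1/4) = 97.73 K.

T₁/T₂ ≈ 2.425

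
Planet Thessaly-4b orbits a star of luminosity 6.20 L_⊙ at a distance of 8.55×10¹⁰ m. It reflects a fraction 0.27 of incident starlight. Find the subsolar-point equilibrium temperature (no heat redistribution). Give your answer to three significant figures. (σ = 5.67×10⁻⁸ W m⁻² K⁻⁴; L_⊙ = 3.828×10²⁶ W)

T_ss ≈ 759 K

L = 6.20 × 3.828×10²⁶ = 2.37×10²⁷ W.
Flux: S = L/(4πd²) = 2.37×10²⁷/(4π×(8.55×10¹⁰)²) = 2.58×10⁴ W m⁻².
At the subsolar point the surface absorbs S(1−A) and emits σT⁴ per unit area — no factor of 4, since only the local patch is in balance.
T = [2.58×10⁴ × 0.73 / 5.67×10⁻⁸]^(1/4) = (3.33×10¹¹)^(1/4) = 759 K.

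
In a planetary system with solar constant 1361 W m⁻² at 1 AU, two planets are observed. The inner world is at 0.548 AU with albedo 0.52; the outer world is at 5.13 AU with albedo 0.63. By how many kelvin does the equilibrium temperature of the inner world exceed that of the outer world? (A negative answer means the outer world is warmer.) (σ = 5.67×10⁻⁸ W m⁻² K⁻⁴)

T_eq = [S₀(1−A)/(4σd²)]^(1/4), so T ∝ (1−A)^(1/4) / √d.
T₁ = [1361×0.48/(4×5.67×10⁻⁸×0.548²)]^(1/4) = 312.95 K.
T₂ = [1361×0.37/(4×5.67×10⁻⁸×5.13²)]^(1/4) = 95.84 K.

ΔT ≈ 217.1 K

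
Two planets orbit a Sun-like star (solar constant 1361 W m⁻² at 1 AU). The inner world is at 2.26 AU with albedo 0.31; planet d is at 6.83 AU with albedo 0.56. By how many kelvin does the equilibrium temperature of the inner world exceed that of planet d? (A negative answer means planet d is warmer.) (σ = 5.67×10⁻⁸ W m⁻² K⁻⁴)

ΔT ≈ 82.0 K

T_eq = [S₀(1−A)/(4σd²)]^(1/4), so T ∝ (1−A)^(1/4) / √d.
T₁ = [1361×0.69/(4×5.67×10⁻⁸×2.26²)]^(1/4) = 168.74 K.
T₂ = [1361×0.44/(4×5.67×10⁻⁸×6.83²)]^(1/4) = 86.74 K.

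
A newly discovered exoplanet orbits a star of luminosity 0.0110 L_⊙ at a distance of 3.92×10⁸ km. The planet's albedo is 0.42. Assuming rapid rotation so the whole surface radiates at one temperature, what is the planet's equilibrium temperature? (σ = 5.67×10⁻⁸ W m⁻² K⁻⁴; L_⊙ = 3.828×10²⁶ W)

T_eq ≈ 48.6 K

d = 3.92×10⁸ km = 3.92×10¹¹ m.
L = 0.0110 × 3.828×10²⁶ = 4.21×10²⁴ W.
Flux: S = L/(4πd²) = 4.21×10²⁴/(4π×(3.92×10¹¹)²) = 2.18 W m⁻².
Energy balance: absorbed = emitted ⇒ πR²·S(1−A) = 4πR²·σT_eq⁴, so T_eq⁴ = S(1−A)/(4σ).
T_eq = [2.18 × 0.58 / (4 × 5.67×10⁻⁸)]^(1/4) = (5.58×10⁶)^(1/4) = 48.6 K.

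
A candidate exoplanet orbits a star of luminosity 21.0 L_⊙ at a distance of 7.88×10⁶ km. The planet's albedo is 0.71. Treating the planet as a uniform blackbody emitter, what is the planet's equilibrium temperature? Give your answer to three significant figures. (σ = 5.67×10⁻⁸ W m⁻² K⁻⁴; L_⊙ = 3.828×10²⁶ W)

T_eq ≈ 1910 K

d = 7.88×10⁶ km = 7.88×10⁹ m.
L = 21.0 × 3.828×10²⁶ = 8.04×10²⁷ W.
Flux: S = L/(4πd²) = 8.04×10²⁷/(4π×(7.88×10⁹)²) = 1.03×10⁷ W m⁻².
Energy balance: absorbed = emitted ⇒ πR²·S(1−A) = 4πR²·σT_eq⁴, so T_eq⁴ = S(1−A)/(4σ).
T_eq = [1.03×10⁷ × 0.29 / (4 × 5.67×10⁻⁸)]^(1/4) = (1.32×10¹³)^(1/4) = 1910 K.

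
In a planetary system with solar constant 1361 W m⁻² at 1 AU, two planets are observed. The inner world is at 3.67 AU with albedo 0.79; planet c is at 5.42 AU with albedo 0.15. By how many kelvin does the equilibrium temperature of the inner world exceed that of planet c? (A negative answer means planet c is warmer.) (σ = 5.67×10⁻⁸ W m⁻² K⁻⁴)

T_eq = [S₀(1−A)/(4σd²)]^(1/4), so T ∝ (1−A)^(1/4) / √d.
T₁ = [1361×0.21/(4×5.67×10⁻⁸×3.67²)]^(1/4) = 98.35 K.
T₂ = [1361×0.85/(4×5.67×10⁻⁸×5.42²)]^(1/4) = 114.79 K.

ΔT ≈ -16.4 K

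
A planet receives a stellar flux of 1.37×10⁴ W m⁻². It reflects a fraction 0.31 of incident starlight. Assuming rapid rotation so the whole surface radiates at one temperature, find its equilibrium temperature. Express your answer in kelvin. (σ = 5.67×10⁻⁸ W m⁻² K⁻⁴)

T_eq ≈ 452 K

Energy balance: absorbed = emitted ⇒ πR²·S(1−A) = 4πR²·σT_eq⁴, so T_eq⁴ = S(1−A)/(4σ).
T_eq = [1.37×10⁴ × 0.69 / (4 × 5.67×10⁻⁸)]^(1/4) = (4.17×10¹⁰)^(1/4) = 452 K.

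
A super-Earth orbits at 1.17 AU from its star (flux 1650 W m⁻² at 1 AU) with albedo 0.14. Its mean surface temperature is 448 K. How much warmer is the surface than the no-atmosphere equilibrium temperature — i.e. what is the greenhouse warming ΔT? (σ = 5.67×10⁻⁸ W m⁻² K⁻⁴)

S = 1650/1.17² = 1205 W m⁻².
T_eq = [S(1−A)/(4σ)]^(1/4) = [1205×0.86/(4×5.67×10⁻⁸)]^(1/4) = 260.0 K.
ΔT = T_surf − T_eq = 448 − 260.0.

ΔT ≈ 188.0 K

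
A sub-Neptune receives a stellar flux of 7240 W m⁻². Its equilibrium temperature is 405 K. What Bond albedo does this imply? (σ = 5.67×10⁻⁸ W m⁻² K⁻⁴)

A ≈ 0.16

From T_eq⁴ = S(1−A)/(4σ): 1−A = 4σT_eq⁴/S.
1−A = 4 × 5.67×10⁻⁸ × (405)⁴ / 7240 = 0.843.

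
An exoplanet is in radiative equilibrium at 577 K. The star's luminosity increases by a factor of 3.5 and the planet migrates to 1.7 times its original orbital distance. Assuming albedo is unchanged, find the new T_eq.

T_eq ≈ 605 K

T_eq ∝ L^(1/4) · d^(−1/2).
T′ = 577 × 3.5^(1/4) / 1.7^(1/2) = 605 K.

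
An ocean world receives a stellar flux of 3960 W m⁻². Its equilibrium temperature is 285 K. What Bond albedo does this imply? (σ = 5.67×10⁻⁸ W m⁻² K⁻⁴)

From T_eq⁴ = S(1−A)/(4σ): 1−A = 4σT_eq⁴/S.
1−A = 4 × 5.67×10⁻⁸ × (285)⁴ / 3960 = 0.378.

A ≈ 0.62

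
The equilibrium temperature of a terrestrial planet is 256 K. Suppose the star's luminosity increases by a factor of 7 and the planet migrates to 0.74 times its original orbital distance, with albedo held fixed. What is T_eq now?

T_eq ∝ L^(1/4) · d^(−1/2).
T′ = 256 × 7^(1/4) / 0.74^(1/2) = 484 K.

T_eq ≈ 484 K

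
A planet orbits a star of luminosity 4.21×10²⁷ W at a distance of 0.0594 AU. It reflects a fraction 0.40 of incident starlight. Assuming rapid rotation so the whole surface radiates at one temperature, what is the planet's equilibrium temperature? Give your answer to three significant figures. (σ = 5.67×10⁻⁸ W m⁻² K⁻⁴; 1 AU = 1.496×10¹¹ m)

d = 0.0594 AU = 8.89×10⁹ m.
Flux: S = L/(4πd²) = 4.21×10²⁷/(4π×(8.89×10⁹)²) = 4.24×10⁶ W m⁻².
Energy balance: absorbed = emitted ⇒ πR²·S(1−A) = 4πR²·σT_eq⁴, so T_eq⁴ = S(1−A)/(4σ).
T_eq = [4.24×10⁶ × 0.60 / (4 × 5.67×10⁻⁸)]^(1/4) = (1.12×10¹³)^(1/4) = 1830 K.

T_eq ≈ 1830 K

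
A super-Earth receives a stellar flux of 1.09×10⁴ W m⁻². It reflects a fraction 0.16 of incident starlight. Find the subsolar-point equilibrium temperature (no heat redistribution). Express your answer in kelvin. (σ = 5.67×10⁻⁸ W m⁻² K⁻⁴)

At the subsolar point the surface absorbs S(1−A) and emits σT⁴ per unit area — no factor of 4, since only the local patch is in balance.
T = [1.09×10⁴ × 0.84 / 5.67×10⁻⁸]^(1/4) = (1.61×10¹¹)^(1/4) = 634 K.

T_ss ≈ 634 K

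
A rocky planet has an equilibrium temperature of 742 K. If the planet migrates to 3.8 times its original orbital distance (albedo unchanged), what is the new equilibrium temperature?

T_eq ∝ L^(1/4) · d^(−1/2).
T′ = 742 / 3.8^(1/2) = 381 K.

T_eq ≈ 381 K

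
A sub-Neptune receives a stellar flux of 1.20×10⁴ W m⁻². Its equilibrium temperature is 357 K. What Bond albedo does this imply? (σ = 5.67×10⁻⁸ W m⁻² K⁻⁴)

A ≈ 0.69

From T_eq⁴ = S(1−A)/(4σ): 1−A = 4σT_eq⁴/S.
1−A = 4 × 5.67×10⁻⁸ × (357)⁴ / 1.20×10⁴ = 0.307.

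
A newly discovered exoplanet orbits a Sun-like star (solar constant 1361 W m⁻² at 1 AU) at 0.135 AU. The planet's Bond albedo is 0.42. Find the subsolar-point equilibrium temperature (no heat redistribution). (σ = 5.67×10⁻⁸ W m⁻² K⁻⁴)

T_ss ≈ 935 K

Flux at 0.135 AU: S = 1361/0.135² = 7.47×10⁴ W m⁻².
At the subsolar point the surface absorbs S(1−A) and emits σT⁴ per unit area — no factor of 4, since only the local patch is in balance.
T = [7.47×10⁴ × 0.58 / 5.67×10⁻⁸]^(1/4) = (7.64×10¹¹)^(1/4) = 935 K.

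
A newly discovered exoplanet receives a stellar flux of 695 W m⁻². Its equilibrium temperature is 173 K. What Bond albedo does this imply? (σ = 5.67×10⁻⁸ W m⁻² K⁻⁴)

From T_eq⁴ = S(1−A)/(4σ): 1−A = 4σT_eq⁴/S.
1−A = 4 × 5.67×10⁻⁸ × (173)⁴ / 695 = 0.292.

A ≈ 0.71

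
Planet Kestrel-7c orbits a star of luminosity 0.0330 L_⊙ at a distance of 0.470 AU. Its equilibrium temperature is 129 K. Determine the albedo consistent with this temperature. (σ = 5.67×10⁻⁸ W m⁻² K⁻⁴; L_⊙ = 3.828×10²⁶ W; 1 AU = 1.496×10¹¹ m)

A ≈ 0.69

d = 0.470 AU = 7.03×10¹⁰ m.
L = 0.0330 × 3.828×10²⁶ = 1.26×10²⁵ W.
Flux: S = L/(4πd²) = 1.26×10²⁵/(4π×(7.03×10¹⁰)²) = 203 W m⁻².
From T_eq⁴ = S(1−A)/(4σ): 1−A = 4σT_eq⁴/S.
1−A = 4 × 5.67×10⁻⁸ × (129)⁴ / 203 = 0.309.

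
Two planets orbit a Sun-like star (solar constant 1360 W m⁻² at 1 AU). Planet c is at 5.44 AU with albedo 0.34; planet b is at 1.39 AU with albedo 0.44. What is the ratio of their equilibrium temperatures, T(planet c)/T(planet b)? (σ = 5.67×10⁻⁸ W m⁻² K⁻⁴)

T_eq = [S₀(1−A)/(4σd²)]^(1/4), so T ∝ (1−A)^(1/4) / √d.
T₁ = [1360×0.66/(4×5.67×10⁻⁸×5.44²)]^(1/4) = 107.54 K.
T₂ = [1360×0.56/(4×5.67×10⁻⁸×1.39²)]^(1/4) = 204.18 K.

T₁/T₂ ≈ 0.527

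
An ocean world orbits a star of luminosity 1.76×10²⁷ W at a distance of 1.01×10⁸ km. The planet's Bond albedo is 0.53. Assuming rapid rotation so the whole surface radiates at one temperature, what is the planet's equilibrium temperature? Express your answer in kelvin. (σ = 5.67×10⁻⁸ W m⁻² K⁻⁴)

T_eq ≈ 411 K

d = 1.01×10⁸ km = 1.01×10¹¹ m.
Flux: S = L/(4πd²) = 1.76×10²⁷/(4π×(1.01×10¹¹)²) = 1.37×10⁴ W m⁻².
Energy balance: absorbed = emitted ⇒ πR²·S(1−A) = 4πR²·σT_eq⁴, so T_eq⁴ = S(1−A)/(4σ).
T_eq = [1.37×10⁴ × 0.47 / (4 × 5.67×10⁻⁸)]^(1/4) = (2.85×10¹⁰)^(1/4) = 411 K.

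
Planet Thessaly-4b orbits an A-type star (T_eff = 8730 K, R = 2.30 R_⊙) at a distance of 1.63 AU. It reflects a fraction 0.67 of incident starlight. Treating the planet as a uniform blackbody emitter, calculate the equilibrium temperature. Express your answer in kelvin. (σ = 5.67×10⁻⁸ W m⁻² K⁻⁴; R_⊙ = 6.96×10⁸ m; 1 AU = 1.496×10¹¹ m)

T_eq ≈ 379 K

R_⋆ = 2.30 × 6.96×10⁸ = 1.60×10⁹ m.
d = 1.63 AU = 2.44×10¹¹ m.
L = 4πR_⋆²σT_⋆⁴ = 4π(1.60×10⁹)² × 5.67×10⁻⁸ × (8730)⁴ = 1.06×10²⁸ W.
S = L/(4πd²) = 1.42×10⁴ W m⁻².
Energy balance: absorbed = emitted ⇒ πR²·S(1−A) = 4πR²·σT_eq⁴, so T_eq⁴ = S(1−A)/(4σ).
T_eq = [1.42×10⁴ × 0.33 / (4 × 5.67×10⁻⁸)]^(1/4) = (2.07×10¹⁰)^(1/4) = 379 K.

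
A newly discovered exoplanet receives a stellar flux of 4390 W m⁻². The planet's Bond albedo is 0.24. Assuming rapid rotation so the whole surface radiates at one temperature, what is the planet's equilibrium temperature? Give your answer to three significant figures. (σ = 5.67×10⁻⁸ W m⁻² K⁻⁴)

T_eq ≈ 348 K

Energy balance: absorbed = emitted ⇒ πR²·S(1−A) = 4πR²·σT_eq⁴, so T_eq⁴ = S(1−A)/(4σ).
T_eq = [4390 × 0.76 / (4 × 5.67×10⁻⁸)]^(1/4) = (1.47×10¹⁰)^(1/4) = 348 K.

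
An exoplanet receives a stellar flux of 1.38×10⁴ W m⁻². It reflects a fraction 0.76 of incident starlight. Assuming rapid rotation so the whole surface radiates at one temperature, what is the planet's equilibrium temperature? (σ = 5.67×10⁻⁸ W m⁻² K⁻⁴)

Energy balance: absorbed = emitted ⇒ πR²·S(1−A) = 4πR²·σT_eq⁴, so T_eq⁴ = S(1−A)/(4σ).
T_eq = [1.38×10⁴ × 0.24 / (4 × 5.67×10⁻⁸)]^(1/4) = (1.46×10¹⁰)^(1/4) = 348 K.

T_eq ≈ 348 K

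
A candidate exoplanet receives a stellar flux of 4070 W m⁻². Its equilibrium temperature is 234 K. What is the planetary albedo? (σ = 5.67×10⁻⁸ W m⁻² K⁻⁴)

From T_eq⁴ = S(1−A)/(4σ): 1−A = 4σT_eq⁴/S.
1−A = 4 × 5.67×10⁻⁸ × (234)⁴ / 4070 = 0.167.

A ≈ 0.83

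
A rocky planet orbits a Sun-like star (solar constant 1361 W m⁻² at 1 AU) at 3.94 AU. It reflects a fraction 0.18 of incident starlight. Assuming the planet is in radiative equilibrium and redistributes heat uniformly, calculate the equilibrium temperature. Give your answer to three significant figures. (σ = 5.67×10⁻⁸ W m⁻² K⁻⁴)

T_eq ≈ 133 K

Flux at 3.94 AU: S = 1361/3.94² = 87.7 W m⁻².
Energy balance: absorbed = emitted ⇒ πR²·S(1−A) = 4πR²·σT_eq⁴, so T_eq⁴ = S(1−A)/(4σ).
T_eq = [87.7 × 0.82 / (4 × 5.67×10⁻⁸)]^(1/4) = (3.17×10⁸)^(1/4) = 133 K.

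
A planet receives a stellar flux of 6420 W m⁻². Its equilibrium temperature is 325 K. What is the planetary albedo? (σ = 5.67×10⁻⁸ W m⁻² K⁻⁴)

From T_eq⁴ = S(1−A)/(4σ): 1−A = 4σT_eq⁴/S.
1−A = 4 × 5.67×10⁻⁸ × (325)⁴ / 6420 = 0.394.

A ≈ 0.61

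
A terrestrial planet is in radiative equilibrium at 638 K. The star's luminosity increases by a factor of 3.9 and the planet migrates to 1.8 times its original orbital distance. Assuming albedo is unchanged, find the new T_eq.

T_eq ≈ 668 K

T_eq ∝ L^(1/4) · d^(−1/2).
T′ = 638 × 3.9^(1/4) / 1.8^(1/2) = 668 K.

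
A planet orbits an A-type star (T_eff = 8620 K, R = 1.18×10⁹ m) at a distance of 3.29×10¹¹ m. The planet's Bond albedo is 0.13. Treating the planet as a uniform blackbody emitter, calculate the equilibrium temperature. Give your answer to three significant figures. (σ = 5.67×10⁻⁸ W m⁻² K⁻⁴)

T_eq ≈ 353 K

L = 4πR_⋆²σT_⋆⁴ = 4π(1.18×10⁹)² × 5.67×10⁻⁸ × (8620)⁴ = 5.48×10²⁷ W.
S = L/(4πd²) = 4030 W m⁻².
Energy balance: absorbed = emitted ⇒ πR²·S(1−A) = 4πR²·σT_eq⁴, so T_eq⁴ = S(1−A)/(4σ).
T_eq = [4030 × 0.87 / (4 × 5.67×10⁻⁸)]^(1/4) = (1.54×10¹⁰)^(1/4) = 353 K.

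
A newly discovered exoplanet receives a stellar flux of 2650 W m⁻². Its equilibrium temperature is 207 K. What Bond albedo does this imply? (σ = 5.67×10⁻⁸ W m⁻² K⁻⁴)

A ≈ 0.84

From T_eq⁴ = S(1−A)/(4σ): 1−A = 4σT_eq⁴/S.
1−A = 4 × 5.67×10⁻⁸ × (207)⁴ / 2650 = 0.157.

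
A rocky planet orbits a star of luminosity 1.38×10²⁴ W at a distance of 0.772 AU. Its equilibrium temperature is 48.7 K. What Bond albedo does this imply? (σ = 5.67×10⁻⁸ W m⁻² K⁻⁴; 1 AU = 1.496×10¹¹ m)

d = 0.772 AU = 1.15×10¹¹ m.
Flux: S = L/(4πd²) = 1.38×10²⁴/(4π×(1.15×10¹¹)²) = 8.23 W m⁻².
From T_eq⁴ = S(1−A)/(4σ): 1−A = 4σT_eq⁴/S.
1−A = 4 × 5.67×10⁻⁸ × (48.7)⁴ / 8.23 = 0.155.

A ≈ 0.85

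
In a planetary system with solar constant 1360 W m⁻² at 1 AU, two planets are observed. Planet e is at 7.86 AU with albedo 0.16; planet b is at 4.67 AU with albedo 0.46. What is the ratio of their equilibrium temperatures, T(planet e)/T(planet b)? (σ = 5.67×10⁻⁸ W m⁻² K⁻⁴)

T_eq = [S₀(1−A)/(4σd²)]^(1/4), so T ∝ (1−A)^(1/4) / √d.
T₁ = [1360×0.84/(4×5.67×10⁻⁸×7.86²)]^(1/4) = 95.02 K.
T₂ = [1360×0.54/(4×5.67×10⁻⁸×4.67²)]^(1/4) = 110.39 K.

T₁/T₂ ≈ 0.861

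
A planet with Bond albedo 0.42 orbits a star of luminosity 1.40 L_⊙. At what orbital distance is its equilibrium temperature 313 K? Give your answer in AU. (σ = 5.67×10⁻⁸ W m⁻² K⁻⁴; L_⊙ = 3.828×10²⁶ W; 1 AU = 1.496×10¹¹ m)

L = 1.40 × 3.828×10²⁶ = 5.36×10²⁶ W.
From T_eq⁴ = L(1−A)/(16πσd²): d = √[L(1−A)/(16πσT_eq⁴)].
d = √[5.36×10²⁶ × 0.58 / (16π × 5.67×10⁻⁸ × (313)⁴)] = 1.07×10¹¹ m = 0.713 AU.

d ≈ 0.713 AU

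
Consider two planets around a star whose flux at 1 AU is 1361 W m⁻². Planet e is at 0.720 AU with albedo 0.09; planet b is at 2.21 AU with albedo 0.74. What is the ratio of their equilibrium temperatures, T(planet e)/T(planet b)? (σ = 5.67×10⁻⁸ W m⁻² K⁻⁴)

T₁/T₂ ≈ 2.396

T_eq = [S₀(1−A)/(4σd²)]^(1/4), so T ∝ (1−A)^(1/4) / √d.
T₁ = [1361×0.91/(4×5.67×10⁻⁸×0.720²)]^(1/4) = 320.37 K.
T₂ = [1361×0.26/(4×5.67×10⁻⁸×2.21²)]^(1/4) = 133.69 K.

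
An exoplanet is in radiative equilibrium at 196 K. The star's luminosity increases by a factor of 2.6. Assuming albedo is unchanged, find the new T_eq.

T_eq ∝ L^(1/4) · d^(−1/2).
T′ = 196 × 2.6^(1/4) = 249 K.

T_eq ≈ 249 K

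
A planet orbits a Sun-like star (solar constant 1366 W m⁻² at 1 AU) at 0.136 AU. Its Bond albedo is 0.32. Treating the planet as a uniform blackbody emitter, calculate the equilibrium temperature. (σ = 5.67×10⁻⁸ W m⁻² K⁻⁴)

Flux at 0.136 AU: S = 1366/0.136² = 7.39×10⁴ W m⁻².
Energy balance: absorbed = emitted ⇒ πR²·S(1−A) = 4πR²·σT_eq⁴, so T_eq⁴ = S(1−A)/(4σ).
T_eq = [7.39×10⁴ × 0.68 / (4 × 5.67×10⁻⁸)]^(1/4) = (2.21×10¹¹)^(1/4) = 686 K.

T_eq ≈ 686 K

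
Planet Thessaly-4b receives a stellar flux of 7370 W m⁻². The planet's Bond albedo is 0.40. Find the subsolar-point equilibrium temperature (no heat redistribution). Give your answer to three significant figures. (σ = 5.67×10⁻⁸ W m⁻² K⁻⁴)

T_ss ≈ 528 K

At the subsolar point the surface absorbs S(1−A) and emits σT⁴ per unit area — no factor of 4, since only the local patch is in balance.
T = [7370 × 0.60 / 5.67×10⁻⁸]^(1/4) = (7.80×10¹⁰)^(1/4) = 528 K.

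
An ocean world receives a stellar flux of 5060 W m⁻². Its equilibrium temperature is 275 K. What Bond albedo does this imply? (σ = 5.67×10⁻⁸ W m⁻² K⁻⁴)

From T_eq⁴ = S(1−A)/(4σ): 1−A = 4σT_eq⁴/S.
1−A = 4 × 5.67×10⁻⁸ × (275)⁴ / 5060 = 0.256.

A ≈ 0.74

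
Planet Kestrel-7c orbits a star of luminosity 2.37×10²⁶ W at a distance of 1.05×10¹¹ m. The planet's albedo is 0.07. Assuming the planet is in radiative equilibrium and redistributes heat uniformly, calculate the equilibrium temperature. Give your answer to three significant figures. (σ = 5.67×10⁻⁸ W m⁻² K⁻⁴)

T_eq ≈ 289 K

Flux: S = L/(4πd²) = 2.37×10²⁶/(4π×(1.05×10¹¹)²) = 1710 W m⁻².
Energy balance: absorbed = emitted ⇒ πR²·S(1−A) = 4πR²·σT_eq⁴, so T_eq⁴ = S(1−A)/(4σ).
T_eq = [1710 × 0.93 / (4 × 5.67×10⁻⁸)]^(1/4) = (7.01×10⁹)^(1/4) = 289 K.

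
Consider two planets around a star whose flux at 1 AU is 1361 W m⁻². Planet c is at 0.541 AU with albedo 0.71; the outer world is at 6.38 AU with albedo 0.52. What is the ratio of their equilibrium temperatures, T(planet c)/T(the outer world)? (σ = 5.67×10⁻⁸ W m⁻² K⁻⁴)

T_eq = [S₀(1−A)/(4σd²)]^(1/4), so T ∝ (1−A)^(1/4) / √d.
T₁ = [1361×0.29/(4×5.67×10⁻⁸×0.541²)]^(1/4) = 277.69 K.
T₂ = [1361×0.48/(4×5.67×10⁻⁸×6.38²)]^(1/4) = 91.72 K.

T₁/T₂ ≈ 3.028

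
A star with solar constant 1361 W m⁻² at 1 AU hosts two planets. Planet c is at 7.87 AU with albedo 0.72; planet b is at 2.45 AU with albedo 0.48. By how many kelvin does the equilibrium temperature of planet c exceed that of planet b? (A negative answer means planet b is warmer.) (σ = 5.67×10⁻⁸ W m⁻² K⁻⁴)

ΔT ≈ -78.8 K

T_eq = [S₀(1−A)/(4σd²)]^(1/4), so T ∝ (1−A)^(1/4) / √d.
T₁ = [1361×0.28/(4×5.67×10⁻⁸×7.87²)]^(1/4) = 72.17 K.
T₂ = [1361×0.52/(4×5.67×10⁻⁸×2.45²)]^(1/4) = 151.00 K.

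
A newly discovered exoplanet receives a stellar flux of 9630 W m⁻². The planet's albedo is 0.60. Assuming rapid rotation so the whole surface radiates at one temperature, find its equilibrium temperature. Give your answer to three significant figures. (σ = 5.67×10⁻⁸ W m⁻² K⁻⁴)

Energy balance: absorbed = emitted ⇒ πR²·S(1−A) = 4πR²·σT_eq⁴, so T_eq⁴ = S(1−A)/(4σ).
T_eq = [9630 × 0.40 / (4 × 5.67×10⁻⁸)]^(1/4) = (1.70×10¹⁰)^(1/4) = 361 K.

T_eq ≈ 361 K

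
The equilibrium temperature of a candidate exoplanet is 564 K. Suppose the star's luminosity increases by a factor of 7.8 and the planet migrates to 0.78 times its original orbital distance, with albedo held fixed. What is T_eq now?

T_eq ∝ L^(1/4) · d^(−1/2).
T′ = 564 × 7.8^(1/4) / 0.78^(1/2) = 1070 K.

T_eq ≈ 1070 K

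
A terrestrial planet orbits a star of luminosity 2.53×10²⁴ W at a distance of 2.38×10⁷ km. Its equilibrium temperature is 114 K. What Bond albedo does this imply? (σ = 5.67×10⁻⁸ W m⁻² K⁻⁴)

A ≈ 0.89

d = 2.38×10⁷ km = 2.38×10¹⁰ m.
Flux: S = L/(4πd²) = 2.53×10²⁴/(4π×(2.38×10¹⁰)²) = 355 W m⁻².
From T_eq⁴ = S(1−A)/(4σ): 1−A = 4σT_eq⁴/S.
1−A = 4 × 5.67×10⁻⁸ × (114)⁴ / 355 = 0.108.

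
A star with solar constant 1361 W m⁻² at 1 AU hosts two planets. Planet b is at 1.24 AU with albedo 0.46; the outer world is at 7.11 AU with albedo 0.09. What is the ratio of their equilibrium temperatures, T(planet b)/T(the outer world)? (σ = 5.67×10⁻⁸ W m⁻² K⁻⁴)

T₁/T₂ ≈ 2.102

T_eq = [S₀(1−A)/(4σd²)]^(1/4), so T ∝ (1−A)^(1/4) / √d.
T₁ = [1361×0.54/(4×5.67×10⁻⁸×1.24²)]^(1/4) = 214.26 K.
T₂ = [1361×0.91/(4×5.67×10⁻⁸×7.11²)]^(1/4) = 101.95 K.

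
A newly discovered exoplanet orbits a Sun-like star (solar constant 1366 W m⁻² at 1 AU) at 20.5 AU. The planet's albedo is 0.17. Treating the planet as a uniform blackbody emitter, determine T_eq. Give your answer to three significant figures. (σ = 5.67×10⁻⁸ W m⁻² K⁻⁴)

T_eq ≈ 58.7 K

Flux at 20.5 AU: S = 1366/20.5² = 3.25 W m⁻².
Energy balance: absorbed = emitted ⇒ πR²·S(1−A) = 4πR²·σT_eq⁴, so T_eq⁴ = S(1−A)/(4σ).
T_eq = [3.25 × 0.83 / (4 × 5.67×10⁻⁸)]^(1/4) = (1.19×10⁷)^(1/4) = 58.7 K.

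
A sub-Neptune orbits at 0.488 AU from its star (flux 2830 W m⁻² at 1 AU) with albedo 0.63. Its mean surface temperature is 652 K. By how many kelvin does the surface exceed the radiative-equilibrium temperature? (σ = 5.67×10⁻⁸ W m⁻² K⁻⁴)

ΔT ≈ 278.9 K

S = 2830/0.488² = 1.188×10⁴ W m⁻².
T_eq = [S(1−A)/(4σ)]^(1/4) = [1.188×10⁴×0.37/(4×5.67×10⁻⁸)]^(1/4) = 373.1 K.
ΔT = T_surf − T_eq = 652 − 373.1.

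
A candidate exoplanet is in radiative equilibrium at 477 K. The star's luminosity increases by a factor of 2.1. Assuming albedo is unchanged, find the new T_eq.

T_eq ∝ L^(1/4) · d^(−1/2).
T′ = 477 × 2.1^(1/4) = 574 K.

T_eq ≈ 574 K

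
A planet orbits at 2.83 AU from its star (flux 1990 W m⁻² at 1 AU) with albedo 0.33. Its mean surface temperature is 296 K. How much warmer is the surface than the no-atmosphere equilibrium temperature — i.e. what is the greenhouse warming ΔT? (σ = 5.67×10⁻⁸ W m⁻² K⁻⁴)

ΔT ≈ 131.4 K

S = 1990/2.83² = 248.5 W m⁻².
T_eq = [S(1−A)/(4σ)]^(1/4) = [248.5×0.67/(4×5.67×10⁻⁸)]^(1/4) = 164.6 K.
ΔT = T_surf − T_eq = 296 − 164.6.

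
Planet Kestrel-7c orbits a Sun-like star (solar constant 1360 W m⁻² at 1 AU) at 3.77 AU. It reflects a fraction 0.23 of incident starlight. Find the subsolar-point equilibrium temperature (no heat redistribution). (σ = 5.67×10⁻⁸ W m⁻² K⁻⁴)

T_ss ≈ 190 K

Flux at 3.77 AU: S = 1360/3.77² = 95.7 W m⁻².
At the subsolar point the surface absorbs S(1−A) and emits σT⁴ per unit area — no factor of 4, since only the local patch is in balance.
T = [95.7 × 0.77 / 5.67×10⁻⁸]^(1/4) = (1.30×10⁹)^(1/4) = 190 K.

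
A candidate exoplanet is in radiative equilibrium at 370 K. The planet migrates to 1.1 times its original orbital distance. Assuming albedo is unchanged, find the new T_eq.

T_eq ≈ 353 K

T_eq ∝ L^(1/4) · d^(−1/2).
T′ = 370 / 1.1^(1/2) = 353 K.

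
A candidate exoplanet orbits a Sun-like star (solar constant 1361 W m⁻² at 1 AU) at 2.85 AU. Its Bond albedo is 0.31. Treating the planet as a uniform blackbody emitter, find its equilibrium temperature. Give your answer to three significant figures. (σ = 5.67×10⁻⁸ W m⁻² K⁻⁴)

Flux at 2.85 AU: S = 1361/2.85² = 168 W m⁻².
Energy balance: absorbed = emitted ⇒ πR²·S(1−A) = 4πR²·σT_eq⁴, so T_eq⁴ = S(1−A)/(4σ).
T_eq = [168 × 0.69 / (4 × 5.67×10⁻⁸)]^(1/4) = (5.10×10⁸)^(1/4) = 150 K.

T_eq ≈ 150 K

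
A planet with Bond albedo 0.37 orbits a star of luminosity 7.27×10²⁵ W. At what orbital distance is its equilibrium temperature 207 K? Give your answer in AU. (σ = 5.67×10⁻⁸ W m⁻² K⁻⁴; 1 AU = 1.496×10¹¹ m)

From T_eq⁴ = L(1−A)/(16πσd²): d = √[L(1−A)/(16πσT_eq⁴)].
d = √[7.27×10²⁵ × 0.63 / (16π × 5.67×10⁻⁸ × (207)⁴)] = 9.36×10¹⁰ m = 0.625 AU.

d ≈ 0.625 AU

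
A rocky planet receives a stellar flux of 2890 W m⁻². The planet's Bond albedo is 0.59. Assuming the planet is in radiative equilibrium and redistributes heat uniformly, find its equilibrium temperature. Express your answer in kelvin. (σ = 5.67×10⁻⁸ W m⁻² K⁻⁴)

Energy balance: absorbed = emitted ⇒ πR²·S(1−A) = 4πR²·σT_eq⁴, so T_eq⁴ = S(1−A)/(4σ).
T_eq = [2890 × 0.41 / (4 × 5.67×10⁻⁸)]^(1/4) = (5.22×10⁹)^(1/4) = 269 K.

T_eq ≈ 269 K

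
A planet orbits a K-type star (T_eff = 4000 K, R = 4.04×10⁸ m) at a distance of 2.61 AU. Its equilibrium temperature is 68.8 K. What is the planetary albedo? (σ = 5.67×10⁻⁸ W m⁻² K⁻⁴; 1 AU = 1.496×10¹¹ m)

d = 2.61 AU = 3.90×10¹¹ m.
L = 4πR_⋆²σT_⋆⁴ = 4π(4.04×10⁸)² × 5.67×10⁻⁸ × (4000)⁴ = 2.98×10²⁵ W.
S = L/(4πd²) = 15.5 W m⁻².
From T_eq⁴ = S(1−A)/(4σ): 1−A = 4σT_eq⁴/S.
1−A = 4 × 5.67×10⁻⁸ × (68.8)⁴ / 15.5 = 0.327.

A ≈ 0.67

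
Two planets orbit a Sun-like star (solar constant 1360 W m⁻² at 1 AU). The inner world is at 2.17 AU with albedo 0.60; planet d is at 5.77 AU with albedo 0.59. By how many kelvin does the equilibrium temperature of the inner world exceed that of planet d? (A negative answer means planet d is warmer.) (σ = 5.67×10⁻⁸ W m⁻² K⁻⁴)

ΔT ≈ 57.5 K

T_eq = [S₀(1−A)/(4σd²)]^(1/4), so T ∝ (1−A)^(1/4) / √d.
T₁ = [1360×0.40/(4×5.67×10⁻⁸×2.17²)]^(1/4) = 150.23 K.
T₂ = [1360×0.41/(4×5.67×10⁻⁸×5.77²)]^(1/4) = 92.70 K.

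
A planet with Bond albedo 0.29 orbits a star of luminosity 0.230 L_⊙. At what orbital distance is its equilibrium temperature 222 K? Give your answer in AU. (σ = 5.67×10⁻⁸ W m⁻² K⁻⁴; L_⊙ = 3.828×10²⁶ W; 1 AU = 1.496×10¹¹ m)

L = 0.230 × 3.828×10²⁶ = 8.80×10²⁵ W.
From T_eq⁴ = L(1−A)/(16πσd²): d = √[L(1−A)/(16πσT_eq⁴)].
d = √[8.80×10²⁵ × 0.71 / (16π × 5.67×10⁻⁸ × (222)⁴)] = 9.50×10¹⁰ m = 0.635 AU.

d ≈ 0.635 AU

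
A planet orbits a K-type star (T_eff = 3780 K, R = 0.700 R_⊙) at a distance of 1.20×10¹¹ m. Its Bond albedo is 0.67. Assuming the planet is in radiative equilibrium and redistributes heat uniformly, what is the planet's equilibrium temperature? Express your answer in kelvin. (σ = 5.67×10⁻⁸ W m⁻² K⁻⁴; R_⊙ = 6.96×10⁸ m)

T_eq ≈ 129 K

R_⋆ = 0.700 × 6.96×10⁸ = 4.87×10⁸ m.
L = 4πR_⋆²σT_⋆⁴ = 4π(4.87×10⁸)² × 5.67×10⁻⁸ × (3780)⁴ = 3.45×10²⁵ W.
S = L/(4πd²) = 191 W m⁻².
Energy balance: absorbed = emitted ⇒ πR²·S(1−A) = 4πR²·σT_eq⁴, so T_eq⁴ = S(1−A)/(4σ).
T_eq = [191 × 0.33 / (4 × 5.67×10⁻⁸)]^(1/4) = (2.78×10⁸)^(1/4) = 129 K.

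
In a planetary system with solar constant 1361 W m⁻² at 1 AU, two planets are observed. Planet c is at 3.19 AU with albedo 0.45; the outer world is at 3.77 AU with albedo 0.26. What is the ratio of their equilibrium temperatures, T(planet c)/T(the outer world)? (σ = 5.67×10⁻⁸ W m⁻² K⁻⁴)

T_eq = [S₀(1−A)/(4σd²)]^(1/4), so T ∝ (1−A)^(1/4) / √d.
T₁ = [1361×0.55/(4×5.67×10⁻⁸×3.19²)]^(1/4) = 134.20 K.
T₂ = [1361×0.74/(4×5.67×10⁻⁸×3.77²)]^(1/4) = 132.95 K.

T₁/T₂ ≈ 1.009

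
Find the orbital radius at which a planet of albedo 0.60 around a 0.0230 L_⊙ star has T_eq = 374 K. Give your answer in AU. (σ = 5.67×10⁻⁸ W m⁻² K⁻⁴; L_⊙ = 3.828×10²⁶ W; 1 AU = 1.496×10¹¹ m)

L = 0.0230 × 3.828×10²⁶ = 8.80×10²⁴ W.
From T_eq⁴ = L(1−A)/(16πσd²): d = √[L(1−A)/(16πσT_eq⁴)].
d = √[8.80×10²⁴ × 0.40 / (16π × 5.67×10⁻⁸ × (374)⁴)] = 7.95×10⁹ m = 0.0531 AU.

d ≈ 0.0531 AU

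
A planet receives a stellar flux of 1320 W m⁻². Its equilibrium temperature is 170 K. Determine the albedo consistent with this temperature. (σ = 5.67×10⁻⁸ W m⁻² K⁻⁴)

From T_eq⁴ = S(1−A)/(4σ): 1−A = 4σT_eq⁴/S.
1−A = 4 × 5.67×10⁻⁸ × (170)⁴ / 1320 = 0.144.

A ≈ 0.86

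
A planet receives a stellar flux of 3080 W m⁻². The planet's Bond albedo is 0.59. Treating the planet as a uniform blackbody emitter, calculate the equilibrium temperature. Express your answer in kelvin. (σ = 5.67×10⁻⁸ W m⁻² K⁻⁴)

T_eq ≈ 273 K

Energy balance: absorbed = emitted ⇒ πR²·S(1−A) = 4πR²·σT_eq⁴, so T_eq⁴ = S(1−A)/(4σ).
T_eq = [3080 × 0.41 / (4 × 5.67×10⁻⁸)]^(1/4) = (5.57×10⁹)^(1/4) = 273 K.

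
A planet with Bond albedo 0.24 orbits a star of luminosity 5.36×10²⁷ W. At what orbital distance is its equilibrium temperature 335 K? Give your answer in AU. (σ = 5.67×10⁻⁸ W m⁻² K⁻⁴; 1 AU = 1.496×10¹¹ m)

From T_eq⁴ = L(1−A)/(16πσd²): d = √[L(1−A)/(16πσT_eq⁴)].
d = √[5.36×10²⁷ × 0.76 / (16π × 5.67×10⁻⁸ × (335)⁴)] = 3.37×10¹¹ m = 2.25 AU.

d ≈ 2.25 AU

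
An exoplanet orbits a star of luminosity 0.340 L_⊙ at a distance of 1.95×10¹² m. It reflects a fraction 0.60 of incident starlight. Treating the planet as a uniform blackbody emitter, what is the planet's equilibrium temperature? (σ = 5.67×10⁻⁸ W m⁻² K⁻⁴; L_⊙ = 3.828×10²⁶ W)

T_eq ≈ 46.8 K

L = 0.340 × 3.828×10²⁶ = 1.30×10²⁶ W.
Flux: S = L/(4πd²) = 1.30×10²⁶/(4π×(1.95×10¹²)²) = 2.72 W m⁻².
Energy balance: absorbed = emitted ⇒ πR²·S(1−A) = 4πR²·σT_eq⁴, so T_eq⁴ = S(1−A)/(4σ).
T_eq = [2.72 × 0.40 / (4 × 5.67×10⁻⁸)]^(1/4) = (4.80×10⁶)^(1/4) = 46.8 K.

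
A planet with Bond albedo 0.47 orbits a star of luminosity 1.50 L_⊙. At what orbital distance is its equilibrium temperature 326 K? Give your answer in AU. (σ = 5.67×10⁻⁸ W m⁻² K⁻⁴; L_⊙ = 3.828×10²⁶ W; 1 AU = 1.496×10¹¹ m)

L = 1.50 × 3.828×10²⁶ = 5.74×10²⁶ W.
From T_eq⁴ = L(1−A)/(16πσd²): d = √[L(1−A)/(16πσT_eq⁴)].
d = √[5.74×10²⁶ × 0.53 / (16π × 5.67×10⁻⁸ × (326)⁴)] = 9.72×10¹⁰ m = 0.650 AU.

d ≈ 0.650 AU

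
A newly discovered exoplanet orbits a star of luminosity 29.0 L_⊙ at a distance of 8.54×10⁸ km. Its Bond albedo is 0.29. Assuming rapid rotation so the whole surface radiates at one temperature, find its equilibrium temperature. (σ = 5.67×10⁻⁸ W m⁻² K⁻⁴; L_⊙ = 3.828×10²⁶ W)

T_eq ≈ 248 K

d = 8.54×10⁸ km = 8.54×10¹¹ m.
L = 29.0 × 3.828×10²⁶ = 1.11×10²⁸ W.
Flux: S = L/(4πd²) = 1.11×10²⁸/(4π×(8.54×10¹¹)²) = 1210 W m⁻².
Energy balance: absorbed = emitted ⇒ πR²·S(1−A) = 4πR²·σT_eq⁴, so T_eq⁴ = S(1−A)/(4σ).
T_eq = [1210 × 0.71 / (4 × 5.67×10⁻⁸)]^(1/4) = (3.79×10⁹)^(1/4) = 248 K.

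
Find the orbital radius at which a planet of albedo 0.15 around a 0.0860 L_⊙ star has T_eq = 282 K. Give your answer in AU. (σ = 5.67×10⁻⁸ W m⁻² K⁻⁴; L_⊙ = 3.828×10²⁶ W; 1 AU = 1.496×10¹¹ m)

d ≈ 0.263 AU

L = 0.0860 × 3.828×10²⁶ = 3.29×10²⁵ W.
From T_eq⁴ = L(1−A)/(16πσd²): d = √[L(1−A)/(16πσT_eq⁴)].
d = √[3.29×10²⁵ × 0.85 / (16π × 5.67×10⁻⁸ × (282)⁴)] = 3.94×10¹⁰ m = 0.263 AU.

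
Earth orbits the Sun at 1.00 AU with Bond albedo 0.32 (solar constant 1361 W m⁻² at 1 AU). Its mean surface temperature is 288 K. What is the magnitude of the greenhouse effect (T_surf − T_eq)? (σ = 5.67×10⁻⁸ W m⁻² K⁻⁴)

ΔT ≈ 35.3 K

S = 1361/1.00² = 1361 W m⁻².
T_eq = [S(1−A)/(4σ)]^(1/4) = [1361×0.68/(4×5.67×10⁻⁸)]^(1/4) = 252.7 K.
ΔT = T_surf − T_eq = 288 − 252.7.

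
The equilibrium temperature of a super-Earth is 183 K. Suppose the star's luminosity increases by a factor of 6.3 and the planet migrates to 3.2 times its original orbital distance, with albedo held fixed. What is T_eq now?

T_eq ∝ L^(1/4) · d^(−1/2).
T′ = 183 × 6.3^(1/4) / 3.2^(1/2) = 162 K.

T_eq ≈ 162 K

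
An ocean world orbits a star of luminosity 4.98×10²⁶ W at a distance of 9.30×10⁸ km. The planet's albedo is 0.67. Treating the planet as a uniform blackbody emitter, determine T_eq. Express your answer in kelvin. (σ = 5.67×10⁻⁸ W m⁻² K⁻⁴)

d = 9.30×10⁸ km = 9.30×10¹¹ m.
Flux: S = L/(4πd²) = 4.98×10²⁶/(4π×(9.30×10¹¹)²) = 45.8 W m⁻².
Energy balance: absorbed = emitted ⇒ πR²·S(1−A) = 4πR²·σT_eq⁴, so T_eq⁴ = S(1−A)/(4σ).
T_eq = [45.8 × 0.33 / (4 × 5.67×10⁻⁸)]^(1/4) = (6.67×10⁷)^(1/4) = 90.4 K.

T_eq ≈ 90.4 K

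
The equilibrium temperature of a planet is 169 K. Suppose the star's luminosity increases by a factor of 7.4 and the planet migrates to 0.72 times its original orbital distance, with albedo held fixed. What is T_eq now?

T_eq ≈ 328 K

T_eq ∝ L^(1/4) · d^(−1/2).
T′ = 169 × 7.4^(1/4) / 0.72^(1/2) = 328 K.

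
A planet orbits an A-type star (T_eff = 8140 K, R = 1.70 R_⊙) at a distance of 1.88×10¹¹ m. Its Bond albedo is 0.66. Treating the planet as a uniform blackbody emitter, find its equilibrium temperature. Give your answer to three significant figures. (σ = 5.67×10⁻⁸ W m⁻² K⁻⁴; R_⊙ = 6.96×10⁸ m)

T_eq ≈ 349 K

R_⋆ = 1.70 × 6.96×10⁸ = 1.18×10⁹ m.
L = 4πR_⋆²σT_⋆⁴ = 4π(1.18×10⁹)² × 5.67×10⁻⁸ × (8140)⁴ = 4.38×10²⁷ W.
S = L/(4πd²) = 9860 W m⁻².
Energy balance: absorbed = emitted ⇒ πR²·S(1−A) = 4πR²·σT_eq⁴, so T_eq⁴ = S(1−A)/(4σ).
T_eq = [9860 × 0.34 / (4 × 5.67×10⁻⁸)]^(1/4) = (1.48×10¹⁰)^(1/4) = 349 K.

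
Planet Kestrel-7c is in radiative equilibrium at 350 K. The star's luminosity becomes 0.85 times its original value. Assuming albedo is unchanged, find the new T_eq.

T_eq ≈ 336 K

T_eq ∝ L^(1/4) · d^(−1/2).
T′ = 350 × 0.85^(1/4) = 336 K.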